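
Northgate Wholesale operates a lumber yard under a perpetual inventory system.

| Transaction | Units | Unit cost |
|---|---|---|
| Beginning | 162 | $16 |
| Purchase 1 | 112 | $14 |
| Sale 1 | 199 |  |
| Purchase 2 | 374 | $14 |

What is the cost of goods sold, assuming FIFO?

Sale 1 (199) [FIFO — oldest first]: 162 @ $16 + 37 @ $14 = $3,110
Ending inventory: 75 @ $14 + 374 @ $14 = $6,286

COGS = $3,110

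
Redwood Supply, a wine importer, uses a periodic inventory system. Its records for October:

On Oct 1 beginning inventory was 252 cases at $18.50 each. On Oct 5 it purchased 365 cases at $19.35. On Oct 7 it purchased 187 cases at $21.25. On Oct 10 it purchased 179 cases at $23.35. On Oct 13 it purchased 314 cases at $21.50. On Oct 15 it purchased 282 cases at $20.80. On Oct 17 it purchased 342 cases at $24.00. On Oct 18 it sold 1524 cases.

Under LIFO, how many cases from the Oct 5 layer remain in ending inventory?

Oct 18, 1524 sold [LIFO — newest first]: 342 @ $24.00 + 282 @ $20.80 + 314 @ $21.50 + 179 @ $23.35 + 187 @ $21.25 + 220 @ $19.35 = $33,235.00
Ending inventory: 252 @ $18.50 + 145 @ $19.35 = $7,467.75
Check: goods available $40,702.75 = COGS $33,235.00 + ending $7,467.75

145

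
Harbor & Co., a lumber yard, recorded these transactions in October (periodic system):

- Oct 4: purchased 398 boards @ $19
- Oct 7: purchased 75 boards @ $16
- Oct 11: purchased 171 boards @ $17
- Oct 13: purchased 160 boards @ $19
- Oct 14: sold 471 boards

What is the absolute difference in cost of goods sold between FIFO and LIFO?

FIFO COGS: 398 @ $19 + 73 @ $16 = $8,730
LIFO COGS: 160 @ $19 + 171 @ $17 + 75 @ $16 + 65 @ $19 = $8,382
Difference = |$8,730 − $8,382| = $348

$348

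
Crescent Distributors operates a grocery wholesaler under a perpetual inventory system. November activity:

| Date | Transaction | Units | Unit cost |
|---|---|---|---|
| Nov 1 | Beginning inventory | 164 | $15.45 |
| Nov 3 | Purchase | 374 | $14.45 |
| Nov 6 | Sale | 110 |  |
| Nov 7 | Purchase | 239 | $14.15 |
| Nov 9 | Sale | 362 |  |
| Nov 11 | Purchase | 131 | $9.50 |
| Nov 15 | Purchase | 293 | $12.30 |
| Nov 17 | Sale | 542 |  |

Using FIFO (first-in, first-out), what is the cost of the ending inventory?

Ending inventory = $2,300.10

Nov 6, 110 sold [FIFO — oldest first]: 110 @ $15.45 = $1,699.50
Nov 9, 362 sold [FIFO — oldest first]: 54 @ $15.45 + 308 @ $14.45 = $5,284.90
Nov 17, 542 sold [FIFO — oldest first]: 66 @ $14.45 + 239 @ $14.15 + 131 @ $9.50 + 106 @ $12.30 = $6,883.85
Total COGS = $1,699.50 + $5,284.90 + $6,883.85 = $13,868.25
Ending inventory: 187 @ $12.30 = $2,300.10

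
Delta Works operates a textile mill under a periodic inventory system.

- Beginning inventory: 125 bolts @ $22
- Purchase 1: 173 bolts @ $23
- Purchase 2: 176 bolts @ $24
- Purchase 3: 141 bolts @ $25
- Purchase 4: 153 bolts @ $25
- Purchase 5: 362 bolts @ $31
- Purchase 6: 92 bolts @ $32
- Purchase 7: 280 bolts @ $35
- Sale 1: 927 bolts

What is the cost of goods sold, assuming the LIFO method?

COGS = $28,791

Sale 1 (927) [LIFO — newest first]: 280 @ $35 + 92 @ $32 + 362 @ $31 + 153 @ $25 + 40 @ $25 = $28,791
Ending inventory: 125 @ $22 + 173 @ $23 + 176 @ $24 + 101 @ $25 = $13,478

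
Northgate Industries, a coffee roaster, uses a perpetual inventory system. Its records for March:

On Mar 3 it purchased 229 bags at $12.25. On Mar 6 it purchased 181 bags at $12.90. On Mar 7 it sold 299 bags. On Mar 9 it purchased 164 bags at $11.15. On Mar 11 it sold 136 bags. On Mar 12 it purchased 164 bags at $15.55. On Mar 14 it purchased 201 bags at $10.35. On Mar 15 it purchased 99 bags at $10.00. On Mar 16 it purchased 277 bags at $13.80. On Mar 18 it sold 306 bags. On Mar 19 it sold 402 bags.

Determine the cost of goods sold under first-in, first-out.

COGS = $14,038.30

Mar 7, 299 sold [FIFO — oldest first]: 229 @ $12.25 + 70 @ $12.90 = $3,708.25
Mar 11, 136 sold [FIFO — oldest first]: 111 @ $12.90 + 25 @ $11.15 = $1,710.65
Mar 18, 306 sold [FIFO — oldest first]: 139 @ $11.15 + 164 @ $15.55 + 3 @ $10.35 = $4,131.10
Mar 19, 402 sold [FIFO — oldest first]: 198 @ $10.35 + 99 @ $10.00 + 105 @ $13.80 = $4,488.30
Total COGS = $3,708.25 + $1,710.65 + $4,131.10 + $4,488.30 = $14,038.30
Ending inventory: 172 @ $13.80 = $2,373.60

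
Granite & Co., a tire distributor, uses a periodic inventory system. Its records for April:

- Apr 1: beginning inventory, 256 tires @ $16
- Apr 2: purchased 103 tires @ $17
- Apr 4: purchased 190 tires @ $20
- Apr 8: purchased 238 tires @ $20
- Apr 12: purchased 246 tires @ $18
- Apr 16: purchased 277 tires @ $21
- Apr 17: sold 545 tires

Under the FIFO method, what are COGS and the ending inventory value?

COGS = $9,567; ending inventory = $15,085

Apr 17, 545 sold [FIFO — oldest first]: 256 @ $16 + 103 @ $17 + 186 @ $20 = $9,567
Ending inventory: 4 @ $20 + 238 @ $20 + 246 @ $18 + 277 @ $21 = $15,085
Check: goods available $24,652 = COGS $9,567 + ending $15,085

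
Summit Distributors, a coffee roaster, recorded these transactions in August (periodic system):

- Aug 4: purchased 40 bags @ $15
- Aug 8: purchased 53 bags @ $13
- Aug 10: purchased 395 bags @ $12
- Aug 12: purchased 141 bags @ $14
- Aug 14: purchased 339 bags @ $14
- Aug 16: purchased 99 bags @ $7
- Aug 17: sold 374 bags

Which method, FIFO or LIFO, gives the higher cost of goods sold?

FIFO COGS: 40 @ $15 + 53 @ $13 + 281 @ $12 = $4,661
LIFO COGS: 99 @ $7 + 275 @ $14 = $4,543

FIFO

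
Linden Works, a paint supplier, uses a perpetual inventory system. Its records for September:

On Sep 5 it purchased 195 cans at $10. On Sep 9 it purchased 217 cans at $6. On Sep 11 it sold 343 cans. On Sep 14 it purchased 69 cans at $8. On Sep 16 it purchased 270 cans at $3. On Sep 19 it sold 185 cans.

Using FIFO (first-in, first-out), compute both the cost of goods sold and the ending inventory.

COGS = $3,945; ending inventory = $669

Sep 11, 343 sold [FIFO — oldest first]: 195 @ $10 + 148 @ $6 = $2,838
Sep 19, 185 sold [FIFO — oldest first]: 69 @ $6 + 69 @ $8 + 47 @ $3 = $1,107
Total COGS = $2,838 + $1,107 = $3,945
Ending inventory: 223 @ $3 = $669
Check: goods available $4,614 = COGS $3,945 + ending $669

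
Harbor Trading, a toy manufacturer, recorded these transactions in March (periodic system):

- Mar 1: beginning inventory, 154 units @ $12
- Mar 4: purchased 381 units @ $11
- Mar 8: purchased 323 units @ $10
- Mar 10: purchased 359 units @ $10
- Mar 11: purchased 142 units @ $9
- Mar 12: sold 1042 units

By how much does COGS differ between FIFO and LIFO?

FIFO COGS: 154 @ $12 + 381 @ $11 + 323 @ $10 + 184 @ $10 = $11,109
LIFO COGS: 142 @ $9 + 359 @ $10 + 323 @ $10 + 218 @ $11 = $10,496
Difference = |$11,109 − $10,496| = $613

$613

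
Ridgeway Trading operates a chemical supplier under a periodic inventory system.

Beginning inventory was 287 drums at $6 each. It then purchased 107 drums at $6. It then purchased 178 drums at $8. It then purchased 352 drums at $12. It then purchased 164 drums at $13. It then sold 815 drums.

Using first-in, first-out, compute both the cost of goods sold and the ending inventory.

COGS = $6,704; ending inventory = $3,440

Sale 1 (815) [FIFO — oldest first]: 287 @ $6 + 107 @ $6 + 178 @ $8 + 243 @ $12 = $6,704
Ending inventory: 109 @ $12 + 164 @ $13 = $3,440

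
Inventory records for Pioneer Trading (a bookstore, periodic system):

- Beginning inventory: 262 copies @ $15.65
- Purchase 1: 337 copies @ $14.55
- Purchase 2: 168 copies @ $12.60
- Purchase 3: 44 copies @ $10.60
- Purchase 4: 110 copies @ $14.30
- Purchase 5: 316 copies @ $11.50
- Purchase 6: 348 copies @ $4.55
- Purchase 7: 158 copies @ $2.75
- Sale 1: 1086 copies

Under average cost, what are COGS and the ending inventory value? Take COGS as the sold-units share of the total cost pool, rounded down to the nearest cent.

COGS = $11,720.91; ending inventory = $7,090.84

Sale 1, sell 1086: 1086/1743 × $18,811.75 → $11,720.91
Ending inventory (cost pool remaining) = $7,090.84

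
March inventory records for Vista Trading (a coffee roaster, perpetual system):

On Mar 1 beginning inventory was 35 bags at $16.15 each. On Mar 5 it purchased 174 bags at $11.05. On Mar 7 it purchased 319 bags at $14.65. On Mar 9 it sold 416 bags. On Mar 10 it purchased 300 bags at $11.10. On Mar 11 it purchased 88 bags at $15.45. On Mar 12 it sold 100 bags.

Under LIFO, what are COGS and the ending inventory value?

COGS = $7,238.00; ending inventory = $4,612.90

Mar 9, 416 sold [LIFO — newest first]: 319 @ $14.65 + 97 @ $11.05 = $5,745.20
Mar 12, 100 sold [LIFO — newest first]: 88 @ $15.45 + 12 @ $11.10 = $1,492.80
Total COGS = $5,745.20 + $1,492.80 = $7,238.00
Ending inventory: 35 @ $16.15 + 77 @ $11.05 + 288 @ $11.10 = $4,612.90
Check: goods available $11,850.90 = COGS $7,238.00 + ending $4,612.90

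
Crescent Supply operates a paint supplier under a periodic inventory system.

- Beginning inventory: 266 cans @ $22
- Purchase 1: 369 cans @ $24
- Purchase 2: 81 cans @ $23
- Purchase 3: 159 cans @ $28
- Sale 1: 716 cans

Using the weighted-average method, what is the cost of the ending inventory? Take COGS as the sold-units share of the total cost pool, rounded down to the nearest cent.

Ending inventory = $3,820.18

Sale 1, sell 716: 716/875 × $21,023.00 → $17,202.82
Ending inventory (cost pool remaining) = $3,820.18
Check: goods available $21,023.00 = COGS $17,202.82 + ending $3,820.18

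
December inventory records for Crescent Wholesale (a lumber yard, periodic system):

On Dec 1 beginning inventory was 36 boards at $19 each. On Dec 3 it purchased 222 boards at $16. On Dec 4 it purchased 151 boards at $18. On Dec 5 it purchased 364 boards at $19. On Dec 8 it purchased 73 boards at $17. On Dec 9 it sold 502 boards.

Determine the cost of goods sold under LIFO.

COGS = $9,327

Dec 9, 502 sold [LIFO — newest first]: 73 @ $17 + 364 @ $19 + 65 @ $18 = $9,327
Ending inventory: 36 @ $19 + 222 @ $16 + 86 @ $18 = $5,784
Check: goods available $15,111 = COGS $9,327 + ending $5,784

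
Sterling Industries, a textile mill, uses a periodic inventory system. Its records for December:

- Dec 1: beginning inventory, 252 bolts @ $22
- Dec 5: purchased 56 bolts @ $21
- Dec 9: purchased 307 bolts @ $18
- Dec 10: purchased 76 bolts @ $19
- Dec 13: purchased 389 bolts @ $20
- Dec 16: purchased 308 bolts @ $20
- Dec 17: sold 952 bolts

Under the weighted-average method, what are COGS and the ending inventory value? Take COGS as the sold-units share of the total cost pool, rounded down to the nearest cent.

Dec 17, sell 952: 952/1388 × $27,630.00 → $18,950.83
Ending inventory (cost pool remaining) = $8,679.17

COGS = $18,950.83; ending inventory = $8,679.17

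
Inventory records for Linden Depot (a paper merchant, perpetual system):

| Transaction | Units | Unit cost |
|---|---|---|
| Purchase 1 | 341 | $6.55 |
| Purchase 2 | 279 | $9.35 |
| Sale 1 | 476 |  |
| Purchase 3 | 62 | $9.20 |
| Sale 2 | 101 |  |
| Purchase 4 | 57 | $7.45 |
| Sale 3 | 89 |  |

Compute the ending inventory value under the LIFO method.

Sale 1 (476) [LIFO — newest first]: 279 @ $9.35 + 197 @ $6.55 = $3,899.00
Sale 2 (101) [LIFO — newest first]: 62 @ $9.20 + 39 @ $6.55 = $825.85
Sale 3 (89) [LIFO — newest first]: 57 @ $7.45 + 32 @ $6.55 = $634.25
Total COGS = $3,899.00 + $825.85 + $634.25 = $5,359.10
Ending inventory: 73 @ $6.55 = $478.15
Check: goods available $5,837.25 = COGS $5,359.10 + ending $478.15

Ending inventory = $478.15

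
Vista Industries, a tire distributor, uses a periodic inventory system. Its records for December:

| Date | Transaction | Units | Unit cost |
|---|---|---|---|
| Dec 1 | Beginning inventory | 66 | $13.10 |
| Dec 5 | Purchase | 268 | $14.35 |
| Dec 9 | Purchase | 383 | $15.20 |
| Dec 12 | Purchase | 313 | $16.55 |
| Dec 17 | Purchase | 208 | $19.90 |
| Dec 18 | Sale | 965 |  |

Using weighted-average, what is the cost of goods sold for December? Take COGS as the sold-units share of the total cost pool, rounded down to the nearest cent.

COGS = $15,473.79

Dec 18, sell 965: 965/1238 × $19,851.35 → $15,473.79
Ending inventory (cost pool remaining) = $4,377.56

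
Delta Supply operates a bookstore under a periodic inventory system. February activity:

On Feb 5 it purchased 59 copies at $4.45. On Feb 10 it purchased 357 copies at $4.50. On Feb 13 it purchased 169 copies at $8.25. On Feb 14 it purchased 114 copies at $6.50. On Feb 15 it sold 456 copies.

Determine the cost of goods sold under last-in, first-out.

COGS = $2,913.75

Feb 15, 456 sold [LIFO — newest first]: 114 @ $6.50 + 169 @ $8.25 + 173 @ $4.50 = $2,913.75
Ending inventory: 59 @ $4.45 + 184 @ $4.50 = $1,090.55
Check: goods available $4,004.30 = COGS $2,913.75 + ending $1,090.55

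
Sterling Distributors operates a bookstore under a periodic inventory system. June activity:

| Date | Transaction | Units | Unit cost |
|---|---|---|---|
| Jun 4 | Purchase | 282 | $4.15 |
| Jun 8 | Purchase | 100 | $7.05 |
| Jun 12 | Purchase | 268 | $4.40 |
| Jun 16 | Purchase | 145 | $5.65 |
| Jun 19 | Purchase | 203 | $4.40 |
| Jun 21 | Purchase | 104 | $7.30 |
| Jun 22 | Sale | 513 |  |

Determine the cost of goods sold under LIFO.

Jun 22, 513 sold [LIFO — newest first]: 104 @ $7.30 + 203 @ $4.40 + 145 @ $5.65 + 61 @ $4.40 = $2,740.05
Ending inventory: 282 @ $4.15 + 100 @ $7.05 + 207 @ $4.40 = $2,786.10

COGS = $2,740.05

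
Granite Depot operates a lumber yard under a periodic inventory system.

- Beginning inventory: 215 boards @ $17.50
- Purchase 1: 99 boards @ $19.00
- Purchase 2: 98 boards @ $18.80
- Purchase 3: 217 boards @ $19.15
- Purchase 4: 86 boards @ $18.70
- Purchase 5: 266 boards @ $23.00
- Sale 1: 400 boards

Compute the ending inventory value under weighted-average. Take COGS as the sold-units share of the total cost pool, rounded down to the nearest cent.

Sale 1, sell 400: 400/981 × $19,367.65 → $7,897.10
Ending inventory (cost pool remaining) = $11,470.55
Check: goods available $19,367.65 = COGS $7,897.10 + ending $11,470.55

Ending inventory = $11,470.55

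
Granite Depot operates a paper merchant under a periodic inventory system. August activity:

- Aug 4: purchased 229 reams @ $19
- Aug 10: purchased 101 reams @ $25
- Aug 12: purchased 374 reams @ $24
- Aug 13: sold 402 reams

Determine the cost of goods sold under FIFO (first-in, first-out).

COGS = $8,604

Aug 13, 402 sold [FIFO — oldest first]: 229 @ $19 + 101 @ $25 + 72 @ $24 = $8,604
Ending inventory: 302 @ $24 = $7,248
Check: goods available $15,852 = COGS $8,604 + ending $7,248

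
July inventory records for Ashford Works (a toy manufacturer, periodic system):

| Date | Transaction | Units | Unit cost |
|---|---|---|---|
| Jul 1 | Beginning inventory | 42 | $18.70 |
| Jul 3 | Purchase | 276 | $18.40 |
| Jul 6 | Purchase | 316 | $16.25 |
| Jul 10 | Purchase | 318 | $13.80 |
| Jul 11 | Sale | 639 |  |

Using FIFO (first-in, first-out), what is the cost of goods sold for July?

Jul 11, 639 sold [FIFO — oldest first]: 42 @ $18.70 + 276 @ $18.40 + 316 @ $16.25 + 5 @ $13.80 = $11,067.80
Ending inventory: 313 @ $13.80 = $4,319.40

COGS = $11,067.80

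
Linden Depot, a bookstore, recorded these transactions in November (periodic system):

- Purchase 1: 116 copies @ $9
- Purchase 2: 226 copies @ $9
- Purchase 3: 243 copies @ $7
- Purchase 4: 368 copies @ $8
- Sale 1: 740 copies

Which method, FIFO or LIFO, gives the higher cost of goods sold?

FIFO

FIFO COGS: 116 @ $9 + 226 @ $9 + 243 @ $7 + 155 @ $8 = $6,019
LIFO COGS: 368 @ $8 + 243 @ $7 + 129 @ $9 = $5,806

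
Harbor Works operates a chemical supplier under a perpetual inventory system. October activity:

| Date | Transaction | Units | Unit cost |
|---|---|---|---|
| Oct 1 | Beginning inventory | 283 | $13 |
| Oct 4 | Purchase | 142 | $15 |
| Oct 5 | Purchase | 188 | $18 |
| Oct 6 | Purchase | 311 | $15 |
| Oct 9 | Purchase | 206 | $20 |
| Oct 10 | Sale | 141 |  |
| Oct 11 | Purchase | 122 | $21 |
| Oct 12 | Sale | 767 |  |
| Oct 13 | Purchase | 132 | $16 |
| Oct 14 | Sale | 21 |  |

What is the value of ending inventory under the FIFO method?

Ending inventory = $8,694

Oct 10, 141 sold [FIFO — oldest first]: 141 @ $13 = $1,833
Oct 12, 767 sold [FIFO — oldest first]: 142 @ $13 + 142 @ $15 + 188 @ $18 + 295 @ $15 = $11,785
Oct 14, 21 sold [FIFO — oldest first]: 16 @ $15 + 5 @ $20 = $340
Total COGS = $1,833 + $11,785 + $340 = $13,958
Ending inventory: 201 @ $20 + 122 @ $21 + 132 @ $16 = $8,694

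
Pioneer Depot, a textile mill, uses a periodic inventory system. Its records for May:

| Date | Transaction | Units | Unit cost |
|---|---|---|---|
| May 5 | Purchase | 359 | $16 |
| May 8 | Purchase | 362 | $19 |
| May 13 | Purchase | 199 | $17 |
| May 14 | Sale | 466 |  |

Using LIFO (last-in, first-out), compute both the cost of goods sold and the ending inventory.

COGS = $8,456; ending inventory = $7,549

May 14, 466 sold [LIFO — newest first]: 199 @ $17 + 267 @ $19 = $8,456
Ending inventory: 359 @ $16 + 95 @ $19 = $7,549
Check: goods available $16,005 = COGS $8,456 + ending $7,549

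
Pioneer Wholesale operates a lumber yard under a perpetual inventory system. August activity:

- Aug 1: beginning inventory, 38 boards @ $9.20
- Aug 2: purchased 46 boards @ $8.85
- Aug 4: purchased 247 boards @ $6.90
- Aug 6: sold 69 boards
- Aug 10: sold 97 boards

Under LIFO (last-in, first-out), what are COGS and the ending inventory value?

Aug 6, 69 sold [LIFO — newest first]: 69 @ $6.90 = $476.10
Aug 10, 97 sold [LIFO — newest first]: 97 @ $6.90 = $669.30
Total COGS = $476.10 + $669.30 = $1,145.40
Ending inventory: 38 @ $9.20 + 46 @ $8.85 + 81 @ $6.90 = $1,315.60
Check: goods available $2,461.00 = COGS $1,145.40 + ending $1,315.60

COGS = $1,145.40; ending inventory = $1,315.60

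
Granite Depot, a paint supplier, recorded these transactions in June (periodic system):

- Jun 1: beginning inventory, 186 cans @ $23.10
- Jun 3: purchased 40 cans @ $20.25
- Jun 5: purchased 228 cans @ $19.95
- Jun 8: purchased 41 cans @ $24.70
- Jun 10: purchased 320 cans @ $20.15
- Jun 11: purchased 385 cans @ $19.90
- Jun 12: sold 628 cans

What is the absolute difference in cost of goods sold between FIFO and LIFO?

$789.90

FIFO COGS: 186 @ $23.10 + 40 @ $20.25 + 228 @ $19.95 + 41 @ $24.70 + 133 @ $20.15 = $13,347.85
LIFO COGS: 385 @ $19.90 + 243 @ $20.15 = $12,557.95
Difference = |$13,347.85 − $12,557.95| = $789.90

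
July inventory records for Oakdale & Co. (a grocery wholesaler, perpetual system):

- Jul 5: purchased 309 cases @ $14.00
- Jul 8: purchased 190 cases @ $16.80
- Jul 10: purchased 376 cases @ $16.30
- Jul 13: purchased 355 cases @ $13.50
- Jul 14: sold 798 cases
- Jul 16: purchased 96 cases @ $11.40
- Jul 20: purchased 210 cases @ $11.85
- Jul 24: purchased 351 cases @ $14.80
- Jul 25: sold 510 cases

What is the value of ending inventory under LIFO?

Ending inventory = $8,091.15

Jul 14, 798 sold [LIFO — newest first]: 355 @ $13.50 + 376 @ $16.30 + 67 @ $16.80 = $12,046.90
Jul 25, 510 sold [LIFO — newest first]: 351 @ $14.80 + 159 @ $11.85 = $7,078.95
Total COGS = $12,046.90 + $7,078.95 = $19,125.85
Ending inventory: 309 @ $14.00 + 123 @ $16.80 + 96 @ $11.40 + 51 @ $11.85 = $8,091.15
Check: goods available $27,217.00 = COGS $19,125.85 + ending $8,091.15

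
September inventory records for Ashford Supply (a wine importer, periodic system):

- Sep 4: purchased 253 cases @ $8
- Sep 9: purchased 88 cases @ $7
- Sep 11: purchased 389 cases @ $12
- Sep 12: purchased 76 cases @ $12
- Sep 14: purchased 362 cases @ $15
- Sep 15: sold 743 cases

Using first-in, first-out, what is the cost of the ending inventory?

Ending inventory = $6,186

Sep 15, 743 sold [FIFO — oldest first]: 253 @ $8 + 88 @ $7 + 389 @ $12 + 13 @ $12 = $7,464
Ending inventory: 63 @ $12 + 362 @ $15 = $6,186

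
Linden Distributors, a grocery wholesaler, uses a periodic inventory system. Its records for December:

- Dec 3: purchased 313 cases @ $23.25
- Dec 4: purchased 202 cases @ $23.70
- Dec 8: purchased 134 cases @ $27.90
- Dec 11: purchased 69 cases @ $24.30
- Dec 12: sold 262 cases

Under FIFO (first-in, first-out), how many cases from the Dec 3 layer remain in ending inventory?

51

Dec 12, 262 sold [FIFO — oldest first]: 262 @ $23.25 = $6,091.50
Ending inventory: 51 @ $23.25 + 202 @ $23.70 + 134 @ $27.90 + 69 @ $24.30 = $11,388.45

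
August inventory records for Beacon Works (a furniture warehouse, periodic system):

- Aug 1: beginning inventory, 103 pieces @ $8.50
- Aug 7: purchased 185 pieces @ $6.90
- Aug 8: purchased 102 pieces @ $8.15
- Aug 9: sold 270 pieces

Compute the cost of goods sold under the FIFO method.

Aug 9, 270 sold [FIFO — oldest first]: 103 @ $8.50 + 167 @ $6.90 = $2,027.80
Ending inventory: 18 @ $6.90 + 102 @ $8.15 = $955.50

COGS = $2,027.80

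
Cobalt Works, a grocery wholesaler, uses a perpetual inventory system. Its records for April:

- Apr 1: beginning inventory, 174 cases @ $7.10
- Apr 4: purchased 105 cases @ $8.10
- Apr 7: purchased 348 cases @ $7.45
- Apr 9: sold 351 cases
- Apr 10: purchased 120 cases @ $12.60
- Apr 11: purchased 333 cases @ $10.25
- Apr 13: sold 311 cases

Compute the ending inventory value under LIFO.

Apr 9, 351 sold [LIFO — newest first]: 348 @ $7.45 + 3 @ $8.10 = $2,616.90
Apr 13, 311 sold [LIFO — newest first]: 311 @ $10.25 = $3,187.75
Total COGS = $2,616.90 + $3,187.75 = $5,804.65
Ending inventory: 174 @ $7.10 + 102 @ $8.10 + 120 @ $12.60 + 22 @ $10.25 = $3,799.10
Check: goods available $9,603.75 = COGS $5,804.65 + ending $3,799.10

Ending inventory = $3,799.10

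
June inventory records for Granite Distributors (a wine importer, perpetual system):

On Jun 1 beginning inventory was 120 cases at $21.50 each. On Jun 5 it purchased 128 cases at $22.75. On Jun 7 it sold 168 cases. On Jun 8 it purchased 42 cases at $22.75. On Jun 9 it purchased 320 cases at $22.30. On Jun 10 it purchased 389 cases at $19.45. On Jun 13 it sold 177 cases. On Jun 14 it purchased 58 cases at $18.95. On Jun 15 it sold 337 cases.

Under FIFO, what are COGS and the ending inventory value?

Jun 7, 168 sold [FIFO — oldest first]: 120 @ $21.50 + 48 @ $22.75 = $3,672.00
Jun 13, 177 sold [FIFO — oldest first]: 80 @ $22.75 + 42 @ $22.75 + 55 @ $22.30 = $4,002.00
Jun 15, 337 sold [FIFO — oldest first]: 265 @ $22.30 + 72 @ $19.45 = $7,309.90
Total COGS = $3,672.00 + $4,002.00 + $7,309.90 = $14,983.90
Ending inventory: 317 @ $19.45 + 58 @ $18.95 = $7,264.75
Check: goods available $22,248.65 = COGS $14,983.90 + ending $7,264.75

COGS = $14,983.90; ending inventory = $7,264.75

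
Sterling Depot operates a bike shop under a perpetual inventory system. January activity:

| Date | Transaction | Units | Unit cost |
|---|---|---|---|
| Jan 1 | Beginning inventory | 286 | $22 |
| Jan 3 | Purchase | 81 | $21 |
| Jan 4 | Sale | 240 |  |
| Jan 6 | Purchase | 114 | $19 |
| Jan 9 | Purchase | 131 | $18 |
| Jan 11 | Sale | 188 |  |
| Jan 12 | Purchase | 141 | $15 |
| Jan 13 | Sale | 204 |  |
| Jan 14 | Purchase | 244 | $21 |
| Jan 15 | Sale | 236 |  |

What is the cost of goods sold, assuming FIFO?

Jan 4, 240 sold [FIFO — oldest first]: 240 @ $22 = $5,280
Jan 11, 188 sold [FIFO — oldest first]: 46 @ $22 + 81 @ $21 + 61 @ $19 = $3,872
Jan 13, 204 sold [FIFO — oldest first]: 53 @ $19 + 131 @ $18 + 20 @ $15 = $3,665
Jan 15, 236 sold [FIFO — oldest first]: 121 @ $15 + 115 @ $21 = $4,230
Total COGS = $5,280 + $3,872 + $3,665 + $4,230 = $17,047
Ending inventory: 129 @ $21 = $2,709

COGS = $17,047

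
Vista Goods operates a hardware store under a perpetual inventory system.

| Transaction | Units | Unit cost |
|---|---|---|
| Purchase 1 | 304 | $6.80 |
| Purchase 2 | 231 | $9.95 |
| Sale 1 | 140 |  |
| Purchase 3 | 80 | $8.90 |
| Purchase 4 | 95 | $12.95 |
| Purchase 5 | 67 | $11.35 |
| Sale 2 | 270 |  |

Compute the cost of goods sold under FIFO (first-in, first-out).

Sale 1 (140) [FIFO — oldest first]: 140 @ $6.80 = $952.00
Sale 2 (270) [FIFO — oldest first]: 164 @ $6.80 + 106 @ $9.95 = $2,169.90
Total COGS = $952.00 + $2,169.90 = $3,121.90
Ending inventory: 125 @ $9.95 + 80 @ $8.90 + 95 @ $12.95 + 67 @ $11.35 = $3,946.45
Check: goods available $7,068.35 = COGS $3,121.90 + ending $3,946.45

COGS = $3,121.90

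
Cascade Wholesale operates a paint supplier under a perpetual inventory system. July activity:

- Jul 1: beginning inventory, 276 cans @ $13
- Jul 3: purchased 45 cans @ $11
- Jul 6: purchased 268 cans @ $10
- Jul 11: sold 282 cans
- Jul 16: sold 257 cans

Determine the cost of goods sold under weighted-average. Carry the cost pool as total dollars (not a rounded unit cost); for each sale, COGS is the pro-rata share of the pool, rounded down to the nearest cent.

After Jul 1: 276 on hand, pool $3,588.00 (≈ $13.0000 each)
After Jul 3: 321 on hand, pool $4,083.00 (≈ $12.7196 each)
After Jul 6: 589 on hand, pool $6,763.00 (≈ $11.4822 each)
Jul 11, sell 282: 282/589 × $6,763.00 → $3,237.97
Jul 16, sell 257: 257/307 × $3,525.03 → $2,950.92
Total COGS = $3,237.97 + $2,950.92 = $6,188.89
Ending inventory (cost pool remaining) = $574.11

COGS = $6,188.89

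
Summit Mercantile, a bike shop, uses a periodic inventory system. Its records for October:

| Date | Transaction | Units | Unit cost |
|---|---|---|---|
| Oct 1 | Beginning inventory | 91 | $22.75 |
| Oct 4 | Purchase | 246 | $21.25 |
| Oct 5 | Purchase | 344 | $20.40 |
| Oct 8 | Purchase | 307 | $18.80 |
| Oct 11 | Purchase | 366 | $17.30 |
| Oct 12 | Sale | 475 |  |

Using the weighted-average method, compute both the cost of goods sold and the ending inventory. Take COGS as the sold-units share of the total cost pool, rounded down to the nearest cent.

COGS = $9,268.02; ending inventory = $17,150.73

Oct 12, sell 475: 475/1354 × $26,418.75 → $9,268.02
Ending inventory (cost pool remaining) = $17,150.73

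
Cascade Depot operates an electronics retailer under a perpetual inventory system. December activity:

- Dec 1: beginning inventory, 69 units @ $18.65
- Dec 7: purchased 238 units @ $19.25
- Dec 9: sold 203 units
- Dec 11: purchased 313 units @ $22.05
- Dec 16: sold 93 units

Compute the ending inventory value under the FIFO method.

Ending inventory = $7,113.40

Dec 9, 203 sold [FIFO — oldest first]: 69 @ $18.65 + 134 @ $19.25 = $3,866.35
Dec 16, 93 sold [FIFO — oldest first]: 93 @ $19.25 = $1,790.25
Total COGS = $3,866.35 + $1,790.25 = $5,656.60
Ending inventory: 11 @ $19.25 + 313 @ $22.05 = $7,113.40
Check: goods available $12,770.00 = COGS $5,656.60 + ending $7,113.40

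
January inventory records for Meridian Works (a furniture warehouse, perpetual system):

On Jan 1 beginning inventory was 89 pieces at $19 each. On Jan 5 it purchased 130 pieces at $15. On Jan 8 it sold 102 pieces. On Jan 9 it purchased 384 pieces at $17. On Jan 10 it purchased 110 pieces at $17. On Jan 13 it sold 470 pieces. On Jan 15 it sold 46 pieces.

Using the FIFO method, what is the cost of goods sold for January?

COGS = $10,424

Jan 8, 102 sold [FIFO — oldest first]: 89 @ $19 + 13 @ $15 = $1,886
Jan 13, 470 sold [FIFO — oldest first]: 117 @ $15 + 353 @ $17 = $7,756
Jan 15, 46 sold [FIFO — oldest first]: 31 @ $17 + 15 @ $17 = $782
Total COGS = $1,886 + $7,756 + $782 = $10,424
Ending inventory: 95 @ $17 = $1,615
Check: goods available $12,039 = COGS $10,424 + ending $1,615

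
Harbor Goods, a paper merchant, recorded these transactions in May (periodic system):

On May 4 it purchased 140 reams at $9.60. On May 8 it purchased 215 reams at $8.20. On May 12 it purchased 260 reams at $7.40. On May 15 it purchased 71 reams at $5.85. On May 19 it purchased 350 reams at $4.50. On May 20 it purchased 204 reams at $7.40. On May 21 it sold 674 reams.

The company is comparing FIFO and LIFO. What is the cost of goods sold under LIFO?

FIFO COGS: 140 @ $9.60 + 215 @ $8.20 + 260 @ $7.40 + 59 @ $5.85 = $5,376.15
LIFO COGS: 204 @ $7.40 + 350 @ $4.50 + 71 @ $5.85 + 49 @ $7.40 = $3,862.55

COGS = $3,862.55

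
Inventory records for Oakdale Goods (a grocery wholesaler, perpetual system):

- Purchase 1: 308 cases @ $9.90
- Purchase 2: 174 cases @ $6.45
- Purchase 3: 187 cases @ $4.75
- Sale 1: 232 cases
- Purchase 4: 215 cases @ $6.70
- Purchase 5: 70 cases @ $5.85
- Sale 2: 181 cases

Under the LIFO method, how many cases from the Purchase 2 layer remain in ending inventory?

129

Sale 1 (232) [LIFO — newest first]: 187 @ $4.75 + 45 @ $6.45 = $1,178.50
Sale 2 (181) [LIFO — newest first]: 70 @ $5.85 + 111 @ $6.70 = $1,153.20
Total COGS = $1,178.50 + $1,153.20 = $2,331.70
Ending inventory: 308 @ $9.90 + 129 @ $6.45 + 104 @ $6.70 = $4,578.05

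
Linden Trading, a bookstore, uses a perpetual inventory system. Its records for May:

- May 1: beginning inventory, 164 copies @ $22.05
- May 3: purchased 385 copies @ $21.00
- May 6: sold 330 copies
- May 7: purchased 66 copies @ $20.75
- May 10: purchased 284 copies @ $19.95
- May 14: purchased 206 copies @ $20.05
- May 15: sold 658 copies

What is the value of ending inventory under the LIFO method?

May 6, 330 sold [LIFO — newest first]: 330 @ $21.00 = $6,930.00
May 15, 658 sold [LIFO — newest first]: 206 @ $20.05 + 284 @ $19.95 + 66 @ $20.75 + 55 @ $21.00 + 47 @ $22.05 = $13,356.95
Total COGS = $6,930.00 + $13,356.95 = $20,286.95
Ending inventory: 117 @ $22.05 = $2,579.85
Check: goods available $22,866.80 = COGS $20,286.95 + ending $2,579.85

Ending inventory = $2,579.85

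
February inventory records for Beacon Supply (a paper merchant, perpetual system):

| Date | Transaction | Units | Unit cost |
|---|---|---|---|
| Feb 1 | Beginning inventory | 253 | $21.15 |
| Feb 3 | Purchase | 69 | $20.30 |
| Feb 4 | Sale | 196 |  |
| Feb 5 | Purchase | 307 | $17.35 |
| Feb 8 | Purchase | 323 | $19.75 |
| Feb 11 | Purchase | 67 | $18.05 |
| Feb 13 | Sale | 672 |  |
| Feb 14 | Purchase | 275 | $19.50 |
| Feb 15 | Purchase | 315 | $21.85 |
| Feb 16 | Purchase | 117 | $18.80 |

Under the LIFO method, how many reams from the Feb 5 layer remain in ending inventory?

25

Feb 4, 196 sold [LIFO — newest first]: 69 @ $20.30 + 127 @ $21.15 = $4,086.75
Feb 13, 672 sold [LIFO — newest first]: 67 @ $18.05 + 323 @ $19.75 + 282 @ $17.35 = $12,481.30
Total COGS = $4,086.75 + $12,481.30 = $16,568.05
Ending inventory: 126 @ $21.15 + 25 @ $17.35 + 275 @ $19.50 + 315 @ $21.85 + 117 @ $18.80 = $17,543.50
Check: goods available $34,111.55 = COGS $16,568.05 + ending $17,543.50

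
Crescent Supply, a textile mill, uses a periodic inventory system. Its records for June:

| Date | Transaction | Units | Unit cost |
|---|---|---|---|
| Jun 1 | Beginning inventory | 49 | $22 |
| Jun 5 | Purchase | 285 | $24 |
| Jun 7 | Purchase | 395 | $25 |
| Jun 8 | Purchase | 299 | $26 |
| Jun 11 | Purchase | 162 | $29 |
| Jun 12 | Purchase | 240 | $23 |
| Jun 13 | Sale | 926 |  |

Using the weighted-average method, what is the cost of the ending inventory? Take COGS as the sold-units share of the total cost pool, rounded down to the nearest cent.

Ending inventory = $12,612.34

Jun 13, sell 926: 926/1430 × $35,785.00 → $23,172.66
Ending inventory (cost pool remaining) = $12,612.34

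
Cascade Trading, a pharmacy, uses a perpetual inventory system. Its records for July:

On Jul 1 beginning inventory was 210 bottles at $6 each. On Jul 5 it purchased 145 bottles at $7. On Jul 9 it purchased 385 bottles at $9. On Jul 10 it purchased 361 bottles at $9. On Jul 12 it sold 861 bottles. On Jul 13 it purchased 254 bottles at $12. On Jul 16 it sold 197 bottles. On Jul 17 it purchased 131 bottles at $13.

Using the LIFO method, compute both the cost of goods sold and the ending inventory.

COGS = $9,883; ending inventory = $3,857

Jul 12, 861 sold [LIFO — newest first]: 361 @ $9 + 385 @ $9 + 115 @ $7 = $7,519
Jul 16, 197 sold [LIFO — newest first]: 197 @ $12 = $2,364
Total COGS = $7,519 + $2,364 = $9,883
Ending inventory: 210 @ $6 + 30 @ $7 + 57 @ $12 + 131 @ $13 = $3,857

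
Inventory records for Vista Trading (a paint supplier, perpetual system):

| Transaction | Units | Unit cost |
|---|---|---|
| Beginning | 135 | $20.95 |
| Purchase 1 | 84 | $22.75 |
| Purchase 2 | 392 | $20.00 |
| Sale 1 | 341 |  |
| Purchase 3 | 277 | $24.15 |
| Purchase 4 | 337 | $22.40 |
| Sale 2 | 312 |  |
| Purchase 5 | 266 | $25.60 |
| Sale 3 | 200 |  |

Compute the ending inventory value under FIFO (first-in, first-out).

Ending inventory = $15,203.65

Sale 1 (341) [FIFO — oldest first]: 135 @ $20.95 + 84 @ $22.75 + 122 @ $20.00 = $7,179.25
Sale 2 (312) [FIFO — oldest first]: 270 @ $20.00 + 42 @ $24.15 = $6,414.30
Sale 3 (200) [FIFO — oldest first]: 200 @ $24.15 = $4,830.00
Total COGS = $7,179.25 + $6,414.30 + $4,830.00 = $18,423.55
Ending inventory: 35 @ $24.15 + 337 @ $22.40 + 266 @ $25.60 = $15,203.65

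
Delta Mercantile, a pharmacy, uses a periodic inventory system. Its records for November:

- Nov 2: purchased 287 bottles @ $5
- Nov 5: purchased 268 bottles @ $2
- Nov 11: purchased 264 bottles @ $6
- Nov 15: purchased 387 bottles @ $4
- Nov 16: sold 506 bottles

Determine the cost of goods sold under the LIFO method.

Nov 16, 506 sold [LIFO — newest first]: 387 @ $4 + 119 @ $6 = $2,262
Ending inventory: 287 @ $5 + 268 @ $2 + 145 @ $6 = $2,841

COGS = $2,262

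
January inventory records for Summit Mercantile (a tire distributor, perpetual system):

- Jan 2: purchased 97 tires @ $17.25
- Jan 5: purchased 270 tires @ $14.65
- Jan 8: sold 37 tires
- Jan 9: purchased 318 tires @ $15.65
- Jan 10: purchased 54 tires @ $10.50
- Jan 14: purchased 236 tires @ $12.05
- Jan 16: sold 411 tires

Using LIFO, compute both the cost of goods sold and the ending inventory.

Jan 8, 37 sold [LIFO — newest first]: 37 @ $14.65 = $542.05
Jan 16, 411 sold [LIFO — newest first]: 236 @ $12.05 + 54 @ $10.50 + 121 @ $15.65 = $5,304.45
Total COGS = $542.05 + $5,304.45 = $5,846.50
Ending inventory: 97 @ $17.25 + 233 @ $14.65 + 197 @ $15.65 = $8,169.75
Check: goods available $14,016.25 = COGS $5,846.50 + ending $8,169.75

COGS = $5,846.50; ending inventory = $8,169.75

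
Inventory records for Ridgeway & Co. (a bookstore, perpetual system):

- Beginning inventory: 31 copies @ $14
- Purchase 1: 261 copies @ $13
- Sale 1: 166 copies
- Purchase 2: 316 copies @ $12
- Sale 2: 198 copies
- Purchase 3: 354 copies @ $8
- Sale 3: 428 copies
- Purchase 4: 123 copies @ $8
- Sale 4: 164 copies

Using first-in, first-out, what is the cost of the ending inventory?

Sale 1 (166) [FIFO — oldest first]: 31 @ $14 + 135 @ $13 = $2,189
Sale 2 (198) [FIFO — oldest first]: 126 @ $13 + 72 @ $12 = $2,502
Sale 3 (428) [FIFO — oldest first]: 244 @ $12 + 184 @ $8 = $4,400
Sale 4 (164) [FIFO — oldest first]: 164 @ $8 = $1,312
Total COGS = $2,189 + $2,502 + $4,400 + $1,312 = $10,403
Ending inventory: 6 @ $8 + 123 @ $8 = $1,032

Ending inventory = $1,032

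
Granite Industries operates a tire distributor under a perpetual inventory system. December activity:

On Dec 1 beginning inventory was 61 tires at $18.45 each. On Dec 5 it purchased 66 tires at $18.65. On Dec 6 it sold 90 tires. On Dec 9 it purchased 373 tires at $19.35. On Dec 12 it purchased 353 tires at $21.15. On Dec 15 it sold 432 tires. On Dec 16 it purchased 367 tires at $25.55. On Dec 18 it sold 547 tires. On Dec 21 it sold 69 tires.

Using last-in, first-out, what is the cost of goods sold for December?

COGS = $24,863.30

Dec 6, 90 sold [LIFO — newest first]: 66 @ $18.65 + 24 @ $18.45 = $1,673.70
Dec 15, 432 sold [LIFO — newest first]: 353 @ $21.15 + 79 @ $19.35 = $8,994.60
Dec 18, 547 sold [LIFO — newest first]: 367 @ $25.55 + 180 @ $19.35 = $12,859.85
Dec 21, 69 sold [LIFO — newest first]: 69 @ $19.35 = $1,335.15
Total COGS = $1,673.70 + $8,994.60 + $12,859.85 + $1,335.15 = $24,863.30
Ending inventory: 37 @ $18.45 + 45 @ $19.35 = $1,553.40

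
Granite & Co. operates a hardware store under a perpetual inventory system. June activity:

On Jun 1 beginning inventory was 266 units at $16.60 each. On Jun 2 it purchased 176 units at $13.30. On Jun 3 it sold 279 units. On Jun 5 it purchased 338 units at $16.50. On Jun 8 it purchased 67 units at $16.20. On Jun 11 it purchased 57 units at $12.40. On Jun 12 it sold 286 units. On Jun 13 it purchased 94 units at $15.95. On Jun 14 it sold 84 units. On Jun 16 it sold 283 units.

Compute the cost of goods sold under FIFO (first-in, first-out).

Jun 3, 279 sold [FIFO — oldest first]: 266 @ $16.60 + 13 @ $13.30 = $4,588.50
Jun 12, 286 sold [FIFO — oldest first]: 163 @ $13.30 + 123 @ $16.50 = $4,197.40
Jun 14, 84 sold [FIFO — oldest first]: 84 @ $16.50 = $1,386.00
Jun 16, 283 sold [FIFO — oldest first]: 131 @ $16.50 + 67 @ $16.20 + 57 @ $12.40 + 28 @ $15.95 = $4,400.30
Total COGS = $4,588.50 + $4,197.40 + $1,386.00 + $4,400.30 = $14,572.20
Ending inventory: 66 @ $15.95 = $1,052.70

COGS = $14,572.20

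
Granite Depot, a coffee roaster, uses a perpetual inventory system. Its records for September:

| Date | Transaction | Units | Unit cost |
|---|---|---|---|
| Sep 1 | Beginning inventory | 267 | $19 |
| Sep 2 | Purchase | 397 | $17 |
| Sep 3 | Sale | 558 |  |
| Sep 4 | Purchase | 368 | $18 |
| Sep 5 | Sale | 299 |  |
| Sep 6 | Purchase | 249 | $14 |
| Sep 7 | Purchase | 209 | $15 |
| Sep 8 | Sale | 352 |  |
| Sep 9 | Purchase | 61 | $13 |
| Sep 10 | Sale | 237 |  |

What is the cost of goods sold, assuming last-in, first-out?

Sep 3, 558 sold [LIFO — newest first]: 397 @ $17 + 161 @ $19 = $9,808
Sep 5, 299 sold [LIFO — newest first]: 299 @ $18 = $5,382
Sep 8, 352 sold [LIFO — newest first]: 209 @ $15 + 143 @ $14 = $5,137
Sep 10, 237 sold [LIFO — newest first]: 61 @ $13 + 106 @ $14 + 69 @ $18 + 1 @ $19 = $3,538
Total COGS = $9,808 + $5,382 + $5,137 + $3,538 = $23,865
Ending inventory: 105 @ $19 = $1,995
Check: goods available $25,860 = COGS $23,865 + ending $1,995

COGS = $23,865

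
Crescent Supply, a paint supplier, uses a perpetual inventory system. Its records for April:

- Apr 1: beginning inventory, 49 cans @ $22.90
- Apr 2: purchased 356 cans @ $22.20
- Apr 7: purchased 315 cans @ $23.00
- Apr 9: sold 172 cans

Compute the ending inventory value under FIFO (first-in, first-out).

Ending inventory = $12,417.60

Apr 9, 172 sold [FIFO — oldest first]: 49 @ $22.90 + 123 @ $22.20 = $3,852.70
Ending inventory: 233 @ $22.20 + 315 @ $23.00 = $12,417.60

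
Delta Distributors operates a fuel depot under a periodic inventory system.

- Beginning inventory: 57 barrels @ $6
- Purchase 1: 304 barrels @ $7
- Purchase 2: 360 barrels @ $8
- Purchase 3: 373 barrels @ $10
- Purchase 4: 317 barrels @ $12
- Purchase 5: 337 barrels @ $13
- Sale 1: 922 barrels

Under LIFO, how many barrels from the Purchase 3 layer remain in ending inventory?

Sale 1 (922) [LIFO — newest first]: 337 @ $13 + 317 @ $12 + 268 @ $10 = $10,865
Ending inventory: 57 @ $6 + 304 @ $7 + 360 @ $8 + 105 @ $10 = $6,400

105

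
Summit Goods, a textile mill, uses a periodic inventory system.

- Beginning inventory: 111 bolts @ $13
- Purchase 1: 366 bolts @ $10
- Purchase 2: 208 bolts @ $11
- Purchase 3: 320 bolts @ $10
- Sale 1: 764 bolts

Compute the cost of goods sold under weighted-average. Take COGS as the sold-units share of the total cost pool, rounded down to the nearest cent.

COGS = $8,051.26

Sale 1, sell 764: 764/1005 × $10,591.00 → $8,051.26
Ending inventory (cost pool remaining) = $2,539.74
Check: goods available $10,591.00 = COGS $8,051.26 + ending $2,539.74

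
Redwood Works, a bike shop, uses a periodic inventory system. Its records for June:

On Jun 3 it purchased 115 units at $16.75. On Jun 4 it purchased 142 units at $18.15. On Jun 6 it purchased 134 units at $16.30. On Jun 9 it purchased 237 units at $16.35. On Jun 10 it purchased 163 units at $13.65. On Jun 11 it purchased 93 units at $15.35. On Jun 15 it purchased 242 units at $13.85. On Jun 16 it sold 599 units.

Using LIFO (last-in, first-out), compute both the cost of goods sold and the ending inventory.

Jun 16, 599 sold [LIFO — newest first]: 242 @ $13.85 + 93 @ $15.35 + 163 @ $13.65 + 101 @ $16.35 = $8,655.55
Ending inventory: 115 @ $16.75 + 142 @ $18.15 + 134 @ $16.30 + 136 @ $16.35 = $8,911.35

COGS = $8,655.55; ending inventory = $8,911.35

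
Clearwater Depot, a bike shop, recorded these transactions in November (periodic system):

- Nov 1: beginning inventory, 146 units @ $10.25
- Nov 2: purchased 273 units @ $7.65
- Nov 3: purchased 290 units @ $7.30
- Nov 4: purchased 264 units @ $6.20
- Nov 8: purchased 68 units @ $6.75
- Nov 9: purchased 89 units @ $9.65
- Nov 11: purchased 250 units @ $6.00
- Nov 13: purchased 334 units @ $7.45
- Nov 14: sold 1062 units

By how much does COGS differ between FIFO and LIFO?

FIFO COGS: 146 @ $10.25 + 273 @ $7.65 + 290 @ $7.30 + 264 @ $6.20 + 68 @ $6.75 + 21 @ $9.65 = $8,000.40
LIFO COGS: 334 @ $7.45 + 250 @ $6.00 + 89 @ $9.65 + 68 @ $6.75 + 264 @ $6.20 + 57 @ $7.30 = $7,359.05
Difference = |$8,000.40 − $7,359.05| = $641.35

$641.35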